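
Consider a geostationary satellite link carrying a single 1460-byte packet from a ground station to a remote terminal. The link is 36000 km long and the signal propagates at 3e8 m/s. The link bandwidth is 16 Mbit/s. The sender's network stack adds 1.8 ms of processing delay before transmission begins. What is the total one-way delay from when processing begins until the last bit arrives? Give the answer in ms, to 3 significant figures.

123 ms

L = 1460 × 8 = 11680 bits.
Transmission delay = L/R = 11680 / 16000000 = 0.73 ms.
Propagation delay = d/s = 36000000 m / 300000000 m/s = 120 ms.
Plus processing delay 1.8 ms = 1.8 ms.
Total = 123 ms.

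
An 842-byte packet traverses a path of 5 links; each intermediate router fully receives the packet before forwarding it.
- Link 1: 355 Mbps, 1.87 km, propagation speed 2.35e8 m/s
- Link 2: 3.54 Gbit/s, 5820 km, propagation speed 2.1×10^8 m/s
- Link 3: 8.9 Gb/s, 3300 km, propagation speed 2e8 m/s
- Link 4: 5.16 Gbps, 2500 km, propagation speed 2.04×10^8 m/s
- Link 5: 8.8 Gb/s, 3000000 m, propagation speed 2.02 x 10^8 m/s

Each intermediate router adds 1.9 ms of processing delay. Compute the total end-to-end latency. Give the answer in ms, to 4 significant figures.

78.95 ms

L = 842 × 8 = 6736 bits.
Transmission delays (L/R per hop): 0.0189746, 0.00190282, 0.000756854, 0.00130543, 0.000765455 ms; sum = 0.0237052 ms.
Propagation delays (d/s per hop): 0.00795745, 27.7143, 16.5, 12.2549, 14.8515 ms; sum = 71.3286 ms.
Processing at 4 router(s): 4 × 1.9 ms = 7.6 ms.
End-to-end = 78.95 ms.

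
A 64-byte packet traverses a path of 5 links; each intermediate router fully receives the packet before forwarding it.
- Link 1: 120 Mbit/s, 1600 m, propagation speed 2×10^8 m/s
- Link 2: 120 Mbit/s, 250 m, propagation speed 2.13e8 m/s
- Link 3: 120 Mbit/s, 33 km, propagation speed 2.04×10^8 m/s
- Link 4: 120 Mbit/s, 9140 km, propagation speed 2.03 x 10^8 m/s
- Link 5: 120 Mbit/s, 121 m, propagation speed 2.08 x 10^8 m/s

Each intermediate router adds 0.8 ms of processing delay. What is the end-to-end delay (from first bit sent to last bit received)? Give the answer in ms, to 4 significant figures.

48.42 ms

L = 64 × 8 = 512 bits.
Transmission delay per hop = L/R = 512/120000000 = 0.00426667 ms; 5 hops → 0.0213333 ms.
Propagation delays (d/s per hop): 0.008, 0.00117371, 0.161765, 45.0246, 0.000581731 ms; sum = 45.1962 ms.
Processing at 4 router(s): 4 × 0.8 ms = 3.2 ms.
End-to-end = 48.42 ms.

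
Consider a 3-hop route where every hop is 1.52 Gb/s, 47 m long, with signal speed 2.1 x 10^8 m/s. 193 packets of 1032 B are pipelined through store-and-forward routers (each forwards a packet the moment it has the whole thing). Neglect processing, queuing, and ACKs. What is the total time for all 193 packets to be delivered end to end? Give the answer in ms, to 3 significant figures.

1.06 ms

Per-hop transmission t_tx = L/R = 8256/1520000000 = 0.00543158 ms.
Per-hop propagation t_prop = 47/210000000 = 0.00022381 ms.
Pipeline fill: first packet needs 3·t_tx to clear all hops; remaining 192 packets each add one t_tx.
Total = (3+193-1)·t_tx + 3·t_prop = 195·0.00543158 + 3·0.00022381 = 1.06 ms.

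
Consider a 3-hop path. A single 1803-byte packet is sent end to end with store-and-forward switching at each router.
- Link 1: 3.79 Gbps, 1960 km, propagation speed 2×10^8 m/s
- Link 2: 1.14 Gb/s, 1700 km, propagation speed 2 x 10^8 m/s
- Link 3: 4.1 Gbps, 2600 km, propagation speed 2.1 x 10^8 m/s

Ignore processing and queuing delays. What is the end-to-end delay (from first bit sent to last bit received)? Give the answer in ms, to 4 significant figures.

30.70 ms

L = 1803 × 8 = 14424 bits.
Transmission delays (L/R per hop): 0.0038058, 0.0126526, 0.00351805 ms; sum = 0.0199765 ms.
Propagation delays (d/s per hop): 9.8, 8.5, 12.381 ms; sum = 30.681 ms.
End-to-end = 30.70 ms.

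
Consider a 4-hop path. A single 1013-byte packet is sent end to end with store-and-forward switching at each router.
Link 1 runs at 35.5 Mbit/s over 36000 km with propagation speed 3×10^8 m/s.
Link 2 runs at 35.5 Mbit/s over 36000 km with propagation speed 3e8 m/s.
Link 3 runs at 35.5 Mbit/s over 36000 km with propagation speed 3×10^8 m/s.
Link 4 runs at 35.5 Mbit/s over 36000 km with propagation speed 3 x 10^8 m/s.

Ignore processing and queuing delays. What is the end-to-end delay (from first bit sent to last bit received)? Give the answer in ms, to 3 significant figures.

L = 1013 × 8 = 8104 bits.
Transmission delay per hop = L/R = 8104/35500000 = 0.228282 ms; 4 hops → 0.913127 ms.
Propagation delays (d/s per hop): 120, 120, 120, 120 ms; sum = 480 ms.
End-to-end = 481 ms.

481 ms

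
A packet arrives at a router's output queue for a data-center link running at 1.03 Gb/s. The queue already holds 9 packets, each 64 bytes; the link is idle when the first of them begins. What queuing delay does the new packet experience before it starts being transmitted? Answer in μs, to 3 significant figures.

4.47 μs

Each queued packet: L/R = 512/1030000000 = 0.497087 μs.
9 queued → 4.47379 μs.
Queuing delay = 4.47 μs.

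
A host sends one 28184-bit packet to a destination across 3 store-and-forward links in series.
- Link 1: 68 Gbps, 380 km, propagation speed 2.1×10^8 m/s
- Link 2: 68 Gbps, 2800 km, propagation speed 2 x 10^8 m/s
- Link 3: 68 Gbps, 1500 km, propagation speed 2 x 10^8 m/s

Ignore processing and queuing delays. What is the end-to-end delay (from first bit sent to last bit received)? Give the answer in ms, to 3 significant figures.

23.3 ms

Transmission delay per hop = L/R = 28184/68000000000 = 0.000414471 ms; 3 hops → 0.00124341 ms.
Propagation delays (d/s per hop): 1.80952, 14, 7.5 ms; sum = 23.3095 ms.
End-to-end = 23.3 ms.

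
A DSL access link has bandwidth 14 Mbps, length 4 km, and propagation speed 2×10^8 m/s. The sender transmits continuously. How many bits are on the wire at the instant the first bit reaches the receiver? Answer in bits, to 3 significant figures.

Propagation delay = 4000 / 200000000 = 2e-05 s.
BDP = R × t_prop = 14000000 × 2e-05 = 280 bits.

280 bits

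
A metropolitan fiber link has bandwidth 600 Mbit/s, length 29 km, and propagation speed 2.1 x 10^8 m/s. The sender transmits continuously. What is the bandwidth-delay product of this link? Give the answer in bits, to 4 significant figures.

Propagation delay = 29000 / 210000000 = 0.000138095 s.
BDP = R × t_prop = 600000000 × 0.000138095 = 82857.1 bits.

82860 bits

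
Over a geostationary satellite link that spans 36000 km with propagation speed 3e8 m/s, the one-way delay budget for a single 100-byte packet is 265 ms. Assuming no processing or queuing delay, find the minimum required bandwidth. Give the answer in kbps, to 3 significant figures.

L = 800 bits.
Propagation delay = 36000000 / 300000000 = 120 ms.
Transmission budget = 265 − 120 = 145 ms.
R ≥ L / t_tx = 800 bits / 0.145 s = 5.52 kbps.

5.52 kbps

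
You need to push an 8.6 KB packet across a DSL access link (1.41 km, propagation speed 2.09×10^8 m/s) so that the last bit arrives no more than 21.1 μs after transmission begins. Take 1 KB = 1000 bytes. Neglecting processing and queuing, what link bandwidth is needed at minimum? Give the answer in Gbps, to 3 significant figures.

L = 68800 bits.
Propagation delay = 1410 / 209000000 = 6.74641 μs.
Transmission budget = 21.1 − 6.74641 = 14.3536 μs.
R ≥ L / t_tx = 68800 bits / 1.43536e-05 s = 4.79 Gbps.

4.79 Gbps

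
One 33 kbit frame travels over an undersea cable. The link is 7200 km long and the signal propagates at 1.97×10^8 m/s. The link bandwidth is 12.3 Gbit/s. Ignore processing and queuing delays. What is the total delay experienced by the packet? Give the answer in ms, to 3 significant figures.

36.6 ms

L = 33000 bits.
Transmission delay = L/R = 33000 / 12300000000 = 0.00268293 ms.
Propagation delay = d/s = 7200000 m / 197000000 m/s = 36.5482 ms.
Total = 36.6 ms.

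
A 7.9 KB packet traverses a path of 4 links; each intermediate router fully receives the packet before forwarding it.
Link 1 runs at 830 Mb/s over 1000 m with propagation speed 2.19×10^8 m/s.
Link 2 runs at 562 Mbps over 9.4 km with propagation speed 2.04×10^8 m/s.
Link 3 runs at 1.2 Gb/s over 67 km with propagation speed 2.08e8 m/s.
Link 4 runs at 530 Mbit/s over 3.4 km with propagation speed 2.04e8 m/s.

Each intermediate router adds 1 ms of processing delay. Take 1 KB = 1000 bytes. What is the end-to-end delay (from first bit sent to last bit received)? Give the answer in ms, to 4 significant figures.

3.750 ms

L = 63200 bits.
Transmission delays (L/R per hop): 0.0761446, 0.112456, 0.0526667, 0.119245 ms; sum = 0.360512 ms.
Propagation delays (d/s per hop): 0.00456621, 0.0460784, 0.322115, 0.0166667 ms; sum = 0.389427 ms.
Processing at 3 router(s): 3 × 1 ms = 3 ms.
End-to-end = 3.750 ms.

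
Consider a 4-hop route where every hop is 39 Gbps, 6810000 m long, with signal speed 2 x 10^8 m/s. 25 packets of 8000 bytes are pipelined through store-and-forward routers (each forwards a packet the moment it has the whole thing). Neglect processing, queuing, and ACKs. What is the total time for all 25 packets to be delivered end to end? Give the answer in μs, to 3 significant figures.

Per-hop transmission t_tx = L/R = 64000/39000000000 = 1.64103 μs.
Per-hop propagation t_prop = 6810000/200000000 = 34050 μs.
Pipeline fill: first packet needs 4·t_tx to clear all hops; remaining 24 packets each add one t_tx.
Total = (4+25-1)·t_tx + 4·t_prop = 28·1.64103 + 4·34050 = 136000 μs.

136000 μs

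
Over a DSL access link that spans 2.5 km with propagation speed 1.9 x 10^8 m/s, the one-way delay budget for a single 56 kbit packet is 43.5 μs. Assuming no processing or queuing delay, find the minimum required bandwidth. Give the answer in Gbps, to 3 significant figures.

1.85 Gbps

Propagation delay = 2500 / 190000000 = 13.1579 μs.
Transmission budget = 43.5 − 13.1579 = 30.3421 μs.
R ≥ L / t_tx = 56000 bits / 3.03421e-05 s = 1.85 Gbps.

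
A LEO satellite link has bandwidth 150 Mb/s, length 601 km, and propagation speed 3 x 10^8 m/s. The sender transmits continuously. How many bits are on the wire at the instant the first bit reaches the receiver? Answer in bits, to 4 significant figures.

300500 bits

Propagation delay = 601000 / 300000000 = 0.00200333 s.
BDP = R × t_prop = 150000000 × 0.00200333 = 300500 bits.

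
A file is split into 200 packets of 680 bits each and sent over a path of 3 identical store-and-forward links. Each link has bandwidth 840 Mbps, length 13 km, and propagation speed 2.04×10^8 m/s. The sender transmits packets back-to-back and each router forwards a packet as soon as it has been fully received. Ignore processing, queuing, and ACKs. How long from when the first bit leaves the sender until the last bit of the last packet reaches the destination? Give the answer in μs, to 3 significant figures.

355 μs

Per-hop transmission t_tx = L/R = 680/840000000 = 0.809524 μs.
Per-hop propagation t_prop = 13000/204000000 = 63.7255 μs.
Pipeline fill: first packet needs 3·t_tx to clear all hops; remaining 199 packets each add one t_tx.
Total = (3+200-1)·t_tx + 3·t_prop = 202·0.809524 + 3·63.7255 = 355 μs.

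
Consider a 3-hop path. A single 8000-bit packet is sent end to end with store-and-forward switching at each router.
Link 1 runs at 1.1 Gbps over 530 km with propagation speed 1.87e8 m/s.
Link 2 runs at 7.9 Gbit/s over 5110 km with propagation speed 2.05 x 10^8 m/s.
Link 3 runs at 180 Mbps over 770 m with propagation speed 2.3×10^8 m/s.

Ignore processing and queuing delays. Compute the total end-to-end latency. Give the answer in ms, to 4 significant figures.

Transmission delays (L/R per hop): 0.00727273, 0.00101266, 0.0444444 ms; sum = 0.0527298 ms.
Propagation delays (d/s per hop): 2.83422, 24.9268, 0.00334783 ms; sum = 27.7644 ms.
End-to-end = 27.82 ms.

27.82 ms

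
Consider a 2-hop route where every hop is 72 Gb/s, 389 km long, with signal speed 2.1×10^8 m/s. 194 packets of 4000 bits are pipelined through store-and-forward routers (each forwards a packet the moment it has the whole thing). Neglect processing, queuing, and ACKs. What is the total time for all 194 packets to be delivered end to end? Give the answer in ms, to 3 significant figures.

3.72 ms

Per-hop transmission t_tx = L/R = 4000/72000000000 = 5.55556e-05 ms.
Per-hop propagation t_prop = 389000/210000000 = 1.85238 ms.
Pipeline fill: first packet needs 2·t_tx to clear all hops; remaining 193 packets each add one t_tx.
Total = (2+194-1)·t_tx + 2·t_prop = 195·5.55556e-05 + 2·1.85238 = 3.72 ms.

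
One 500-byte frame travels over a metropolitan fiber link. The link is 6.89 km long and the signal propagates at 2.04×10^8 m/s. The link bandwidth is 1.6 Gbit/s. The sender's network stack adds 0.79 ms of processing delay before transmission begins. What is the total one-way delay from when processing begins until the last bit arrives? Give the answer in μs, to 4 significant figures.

826.3 μs

L = 500 × 8 = 4000 bits.
Transmission delay = L/R = 4000 / 1600000000 = 2.5 μs.
Propagation delay = d/s = 6890 m / 204000000 m/s = 33.7745 μs.
Plus processing delay 0.79 ms = 790 μs.
Total = 826.3 μs.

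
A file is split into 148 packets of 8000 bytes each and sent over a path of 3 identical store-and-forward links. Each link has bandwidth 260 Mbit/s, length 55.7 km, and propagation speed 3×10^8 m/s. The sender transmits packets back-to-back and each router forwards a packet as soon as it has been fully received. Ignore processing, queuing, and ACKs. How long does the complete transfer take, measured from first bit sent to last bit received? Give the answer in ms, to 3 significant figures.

37.5 ms

Per-hop transmission t_tx = L/R = 64000/260000000 = 0.246154 ms.
Per-hop propagation t_prop = 55700/300000000 = 0.185667 ms.
Pipeline fill: first packet needs 3·t_tx to clear all hops; remaining 147 packets each add one t_tx.
Total = (3+148-1)·t_tx + 3·t_prop = 150·0.246154 + 3·0.185667 = 37.5 ms.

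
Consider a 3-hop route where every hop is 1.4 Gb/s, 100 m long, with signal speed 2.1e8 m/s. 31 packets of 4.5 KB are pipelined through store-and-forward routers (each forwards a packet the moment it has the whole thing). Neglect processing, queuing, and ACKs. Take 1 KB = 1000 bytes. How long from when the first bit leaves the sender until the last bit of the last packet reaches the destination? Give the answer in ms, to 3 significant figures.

0.850 ms

Per-hop transmission t_tx = L/R = 36000/1400000000 = 0.0257143 ms.
Per-hop propagation t_prop = 100/210000000 = 0.00047619 ms.
Pipeline fill: first packet needs 3·t_tx to clear all hops; remaining 30 packets each add one t_tx.
Total = (3+31-1)·t_tx + 3·t_prop = 33·0.0257143 + 3·0.00047619 = 0.850 ms.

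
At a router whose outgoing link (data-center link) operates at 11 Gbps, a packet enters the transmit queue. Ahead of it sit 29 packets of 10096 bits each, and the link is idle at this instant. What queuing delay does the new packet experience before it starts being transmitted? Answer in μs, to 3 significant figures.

Each queued packet: L/R = 10096/11000000000 = 0.917818 μs.
29 queued → 26.6167 μs.
Queuing delay = 26.6 μs.

26.6 μs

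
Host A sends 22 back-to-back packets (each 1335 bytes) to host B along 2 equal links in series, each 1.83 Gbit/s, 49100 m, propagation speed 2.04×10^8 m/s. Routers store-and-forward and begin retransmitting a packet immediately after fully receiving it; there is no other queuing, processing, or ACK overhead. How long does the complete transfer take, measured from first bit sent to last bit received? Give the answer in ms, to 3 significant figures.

Per-hop transmission t_tx = L/R = 10680/1830000000 = 0.00583607 ms.
Per-hop propagation t_prop = 49100/204000000 = 0.240686 ms.
Pipeline fill: first packet needs 2·t_tx to clear all hops; remaining 21 packets each add one t_tx.
Total = (2+22-1)·t_tx + 2·t_prop = 23·0.00583607 + 2·0.240686 = 0.616 ms.

0.616 ms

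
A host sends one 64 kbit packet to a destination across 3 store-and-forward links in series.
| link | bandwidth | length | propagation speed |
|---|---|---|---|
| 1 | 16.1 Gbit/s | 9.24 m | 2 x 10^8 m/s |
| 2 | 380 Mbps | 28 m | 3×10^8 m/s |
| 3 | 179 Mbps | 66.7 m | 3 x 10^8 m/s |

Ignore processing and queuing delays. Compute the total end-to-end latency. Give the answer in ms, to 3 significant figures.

L = 64000 bits.
Transmission delays (L/R per hop): 0.00397516, 0.168421, 0.357542 ms; sum = 0.529938 ms.
Propagation delays (d/s per hop): 4.62e-05, 9.33333e-05, 0.000222333 ms; sum = 0.000361867 ms.
End-to-end = 0.530 ms.

0.530 ms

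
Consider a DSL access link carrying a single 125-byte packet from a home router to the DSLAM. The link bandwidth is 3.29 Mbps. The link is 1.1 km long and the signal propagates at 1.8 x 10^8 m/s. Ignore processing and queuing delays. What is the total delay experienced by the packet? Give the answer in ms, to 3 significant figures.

L = 125 × 8 = 1000 bits.
Transmission delay = L/R = 1000 / 3290000 = 0.303951 ms.
Propagation delay = d/s = 1100 m / 180000000 m/s = 0.00611111 ms.
Total = 0.310 ms.

0.310 ms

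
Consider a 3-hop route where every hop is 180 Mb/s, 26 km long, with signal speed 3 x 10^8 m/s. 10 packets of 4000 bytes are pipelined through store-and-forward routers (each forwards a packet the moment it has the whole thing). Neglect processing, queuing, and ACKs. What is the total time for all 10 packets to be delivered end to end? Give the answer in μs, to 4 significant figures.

Per-hop transmission t_tx = L/R = 32000/180000000 = 177.778 μs.
Per-hop propagation t_prop = 26000/300000000 = 86.6667 μs.
Pipeline fill: first packet needs 3·t_tx to clear all hops; remaining 9 packets each add one t_tx.
Total = (3+10-1)·t_tx + 3·t_prop = 12·177.778 + 3·86.6667 = 2393 μs.

2393 μs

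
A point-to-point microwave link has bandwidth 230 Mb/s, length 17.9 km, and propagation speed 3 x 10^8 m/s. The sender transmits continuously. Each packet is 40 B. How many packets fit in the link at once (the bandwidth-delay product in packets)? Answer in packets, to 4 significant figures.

Propagation delay = 17900 / 300000000 = 5.96667e-05 s.
BDP = R × t_prop = 230000000 × 5.96667e-05 = 13723.3 bits.
In packets of 320 bits: 42.89 packets.

42.89 packets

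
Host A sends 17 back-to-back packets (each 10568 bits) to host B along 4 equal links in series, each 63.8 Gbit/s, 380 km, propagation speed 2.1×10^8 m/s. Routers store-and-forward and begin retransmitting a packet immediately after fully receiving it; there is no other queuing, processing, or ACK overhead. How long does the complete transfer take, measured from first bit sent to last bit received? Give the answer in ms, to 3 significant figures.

7.24 ms

Per-hop transmission t_tx = L/R = 10568/63800000000 = 0.000165643 ms.
Per-hop propagation t_prop = 380000/210000000 = 1.80952 ms.
Pipeline fill: first packet needs 4·t_tx to clear all hops; remaining 16 packets each add one t_tx.
Total = (4+17-1)·t_tx + 4·t_prop = 20·0.000165643 + 4·1.80952 = 7.24 ms.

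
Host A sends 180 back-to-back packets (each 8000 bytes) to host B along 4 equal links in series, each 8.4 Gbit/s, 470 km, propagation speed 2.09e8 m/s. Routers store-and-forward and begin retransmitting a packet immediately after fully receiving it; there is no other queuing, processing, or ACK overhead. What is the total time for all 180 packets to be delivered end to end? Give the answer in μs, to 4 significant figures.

Per-hop transmission t_tx = L/R = 64000/8400000000 = 7.61905 μs.
Per-hop propagation t_prop = 470000/209000000 = 2248.8 μs.
Pipeline fill: first packet needs 4·t_tx to clear all hops; remaining 179 packets each add one t_tx.
Total = (4+180-1)·t_tx + 4·t_prop = 183·7.61905 + 4·2248.8 = 10390 μs.

10390 μs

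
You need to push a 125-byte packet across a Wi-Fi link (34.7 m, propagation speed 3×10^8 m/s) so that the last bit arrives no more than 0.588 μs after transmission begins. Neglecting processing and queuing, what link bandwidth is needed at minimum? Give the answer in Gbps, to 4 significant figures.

2.117 Gbps

L = 1000 bits.
Propagation delay = 34.7 / 300000000 = 0.115667 μs.
Transmission budget = 0.588 − 0.115667 = 0.472333 μs.
R ≥ L / t_tx = 1000 bits / 4.72333e-07 s = 2.117 Gbps.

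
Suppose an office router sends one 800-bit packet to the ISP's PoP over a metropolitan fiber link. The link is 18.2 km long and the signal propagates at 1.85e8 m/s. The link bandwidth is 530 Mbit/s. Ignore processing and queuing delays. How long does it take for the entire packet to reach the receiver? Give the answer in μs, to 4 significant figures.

Transmission delay = L/R = 800 / 530000000 = 1.50943 μs.
Propagation delay = d/s = 18200 m / 185000000 m/s = 98.3784 μs.
Total = 99.89 μs.

99.89 μs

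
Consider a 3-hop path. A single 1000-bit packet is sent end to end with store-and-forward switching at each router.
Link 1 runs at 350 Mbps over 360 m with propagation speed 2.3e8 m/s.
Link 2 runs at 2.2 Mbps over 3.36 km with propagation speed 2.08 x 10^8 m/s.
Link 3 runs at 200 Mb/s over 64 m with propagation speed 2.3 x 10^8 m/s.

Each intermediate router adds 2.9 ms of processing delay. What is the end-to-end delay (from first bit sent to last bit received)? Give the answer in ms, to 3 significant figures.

Transmission delays (L/R per hop): 0.00285714, 0.454545, 0.005 ms; sum = 0.462403 ms.
Propagation delays (d/s per hop): 0.00156522, 0.0161538, 0.000278261 ms; sum = 0.0179973 ms.
Processing at 2 router(s): 2 × 2.9 ms = 5.8 ms.
End-to-end = 6.28 ms.

6.28 ms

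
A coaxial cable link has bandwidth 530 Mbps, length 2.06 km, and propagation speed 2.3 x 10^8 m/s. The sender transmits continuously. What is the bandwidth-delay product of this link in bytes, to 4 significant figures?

593.4 bytes

Propagation delay = 2060 / 2.3e+08 = 8.95652e-06 s.
BDP = R × t_prop = 530000000 × 8.95652e-06 = 4746.96 bits.
In bytes: 4746.96/8 = 593.4 bytes.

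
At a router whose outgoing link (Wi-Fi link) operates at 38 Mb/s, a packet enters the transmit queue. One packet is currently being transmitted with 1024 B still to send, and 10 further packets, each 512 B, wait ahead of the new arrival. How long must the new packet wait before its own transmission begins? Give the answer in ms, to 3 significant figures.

Each queued packet: L/R = 4096/38000000 = 0.107789 ms.
10 queued → 1.07789 ms.
Plus remaining 8192 bits of current packet: 0.215579 ms.
Queuing delay = 1.29 ms.

1.29 ms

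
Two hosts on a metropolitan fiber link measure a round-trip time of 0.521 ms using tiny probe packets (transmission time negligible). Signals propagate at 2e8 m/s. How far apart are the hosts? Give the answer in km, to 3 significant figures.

52.1 km

One-way propagation = RTT/2 = 0.2605 ms.
d = s × t = 200000000 × 0.0002605 = 52.1 km.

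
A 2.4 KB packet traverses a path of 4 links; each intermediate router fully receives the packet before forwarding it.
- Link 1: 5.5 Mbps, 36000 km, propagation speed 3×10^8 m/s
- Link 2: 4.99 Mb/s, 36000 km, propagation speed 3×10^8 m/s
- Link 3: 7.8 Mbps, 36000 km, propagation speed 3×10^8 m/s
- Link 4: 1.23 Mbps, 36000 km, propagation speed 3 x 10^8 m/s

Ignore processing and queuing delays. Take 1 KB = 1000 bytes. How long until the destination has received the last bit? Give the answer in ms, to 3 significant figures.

505 ms

L = 19200 bits.
Transmission delays (L/R per hop): 3.49091, 3.8477, 2.46154, 15.6098 ms; sum = 25.4099 ms.
Propagation delays (d/s per hop): 120, 120, 120, 120 ms; sum = 480 ms.
End-to-end = 505 ms.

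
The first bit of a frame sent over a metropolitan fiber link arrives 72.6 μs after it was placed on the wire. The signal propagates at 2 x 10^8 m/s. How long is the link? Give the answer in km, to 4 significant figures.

d = s × t_prop = 200000000 × 7.26e-05 = 14.52 km.

14.52 km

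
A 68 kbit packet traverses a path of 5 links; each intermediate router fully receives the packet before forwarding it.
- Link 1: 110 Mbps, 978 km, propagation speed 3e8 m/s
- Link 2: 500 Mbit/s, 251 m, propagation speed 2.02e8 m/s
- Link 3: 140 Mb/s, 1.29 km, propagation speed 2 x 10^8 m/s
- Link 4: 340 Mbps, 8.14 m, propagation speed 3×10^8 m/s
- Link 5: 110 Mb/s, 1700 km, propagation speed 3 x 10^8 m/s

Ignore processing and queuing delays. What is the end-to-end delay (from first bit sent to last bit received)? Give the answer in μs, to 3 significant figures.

11000 μs

L = 68000 bits.
Transmission delays (L/R per hop): 618.182, 136, 485.714, 200, 618.182 μs; sum = 2058.08 μs.
Propagation delays (d/s per hop): 3260, 1.24257, 6.45, 0.0271333, 5666.67 μs; sum = 8934.39 μs.
End-to-end = 11000 μs.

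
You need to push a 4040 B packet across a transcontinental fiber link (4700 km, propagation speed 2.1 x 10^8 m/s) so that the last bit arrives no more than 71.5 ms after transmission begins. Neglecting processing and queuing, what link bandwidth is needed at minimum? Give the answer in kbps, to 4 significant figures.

L = 32320 bits.
Propagation delay = 4700000 / 210000000 = 22.381 ms.
Transmission budget = 71.5 − 22.381 = 49.119 ms.
R ≥ L / t_tx = 32320 bits / 0.049119 s = 658.0 kbps.

658.0 kbps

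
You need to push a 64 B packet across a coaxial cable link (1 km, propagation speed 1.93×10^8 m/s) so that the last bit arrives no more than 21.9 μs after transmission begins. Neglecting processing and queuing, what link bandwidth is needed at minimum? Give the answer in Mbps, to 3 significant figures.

30.6 Mbps

L = 512 bits.
Propagation delay = 1000 / 193000000 = 5.18135 μs.
Transmission budget = 21.9 − 5.18135 = 16.7187 μs.
R ≥ L / t_tx = 512 bits / 1.67187e-05 s = 30.6 Mbps.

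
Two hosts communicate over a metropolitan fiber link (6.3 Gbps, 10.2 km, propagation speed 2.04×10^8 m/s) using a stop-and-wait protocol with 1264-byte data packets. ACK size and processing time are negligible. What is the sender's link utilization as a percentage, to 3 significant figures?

1.58 %

t_tx = L/R = 10112/6300000000 = 1.60508e-06 s.
t_prop = 10200/204000000 = 5e-05 s; RTT = 0.0001 s.
Cycle = t_tx + RTT = 0.000101605 s.
Utilization = t_tx / cycle = 1.60508e-06/0.000101605 = 1.58 %.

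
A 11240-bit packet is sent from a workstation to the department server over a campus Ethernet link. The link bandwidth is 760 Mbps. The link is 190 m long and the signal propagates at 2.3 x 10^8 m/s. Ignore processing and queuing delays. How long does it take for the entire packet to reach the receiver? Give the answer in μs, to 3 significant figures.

15.6 μs

Transmission delay = L/R = 11240 / 760000000 = 14.7895 μs.
Propagation delay = d/s = 190 m / 2.3e+08 m/s = 0.826087 μs.
Total = 15.6 μs.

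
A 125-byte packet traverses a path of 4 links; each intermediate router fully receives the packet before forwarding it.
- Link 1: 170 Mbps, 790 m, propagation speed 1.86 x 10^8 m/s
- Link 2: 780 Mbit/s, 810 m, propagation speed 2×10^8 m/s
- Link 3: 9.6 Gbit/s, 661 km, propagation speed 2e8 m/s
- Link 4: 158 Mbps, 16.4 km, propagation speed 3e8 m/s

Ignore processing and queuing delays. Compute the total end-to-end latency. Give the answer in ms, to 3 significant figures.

L = 125 × 8 = 1000 bits.
Transmission delays (L/R per hop): 0.00588235, 0.00128205, 0.000104167, 0.00632911 ms; sum = 0.0135977 ms.
Propagation delays (d/s per hop): 0.00424731, 0.00405, 3.305, 0.0546667 ms; sum = 3.36796 ms.
End-to-end = 3.38 ms.

3.38 ms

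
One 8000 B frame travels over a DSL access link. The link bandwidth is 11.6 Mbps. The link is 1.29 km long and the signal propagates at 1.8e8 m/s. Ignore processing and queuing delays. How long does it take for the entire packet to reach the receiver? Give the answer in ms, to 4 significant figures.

L = 8000 × 8 = 64000 bits.
Transmission delay = L/R = 64000 / 11600000 = 5.51724 ms.
Propagation delay = d/s = 1290 m / 180000000 m/s = 0.00716667 ms.
Total = 5.524 ms.

5.524 ms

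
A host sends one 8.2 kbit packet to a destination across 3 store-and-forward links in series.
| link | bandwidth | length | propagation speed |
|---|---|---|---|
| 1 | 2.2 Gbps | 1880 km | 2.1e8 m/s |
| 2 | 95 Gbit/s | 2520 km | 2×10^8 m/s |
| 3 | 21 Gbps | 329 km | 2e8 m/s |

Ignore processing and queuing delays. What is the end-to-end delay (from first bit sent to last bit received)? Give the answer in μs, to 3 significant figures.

23200 μs

L = 8200 bits.
Transmission delays (L/R per hop): 3.72727, 0.0863158, 0.390476 μs; sum = 4.20406 μs.
Propagation delays (d/s per hop): 8952.38, 12600, 1645 μs; sum = 23197.4 μs.
End-to-end = 23200 μs.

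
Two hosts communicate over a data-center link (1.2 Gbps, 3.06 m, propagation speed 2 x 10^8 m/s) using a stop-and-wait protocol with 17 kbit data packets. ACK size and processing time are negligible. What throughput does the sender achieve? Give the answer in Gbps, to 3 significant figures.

1.20 Gbps

t_tx = L/R = 17000/1200000000 = 1.41667e-05 s.
t_prop = 3.06/200000000 = 1.53e-08 s; RTT = 3.06e-08 s.
Cycle = t_tx + RTT = 1.41973e-05 s.
Throughput = L / cycle = 17000 / 1.41973e-05 = 1.20 Gbps.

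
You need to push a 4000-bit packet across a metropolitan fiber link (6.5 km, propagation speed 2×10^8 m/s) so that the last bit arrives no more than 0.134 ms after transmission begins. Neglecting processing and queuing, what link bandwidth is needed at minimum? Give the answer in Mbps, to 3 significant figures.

39.4 Mbps

Propagation delay = 6500 / 200000000 = 0.0325 ms.
Transmission budget = 0.134 − 0.0325 = 0.1015 ms.
R ≥ L / t_tx = 4000 bits / 0.0001015 s = 39.4 Mbps.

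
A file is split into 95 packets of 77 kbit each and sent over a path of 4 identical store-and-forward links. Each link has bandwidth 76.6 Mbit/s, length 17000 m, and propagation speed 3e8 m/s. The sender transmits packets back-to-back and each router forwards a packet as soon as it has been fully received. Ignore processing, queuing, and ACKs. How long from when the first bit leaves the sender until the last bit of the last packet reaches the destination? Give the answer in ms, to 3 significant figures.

Per-hop transmission t_tx = L/R = 77000/76600000 = 1.00522 ms.
Per-hop propagation t_prop = 17000/300000000 = 0.0566667 ms.
Pipeline fill: first packet needs 4·t_tx to clear all hops; remaining 94 packets each add one t_tx.
Total = (4+95-1)·t_tx + 4·t_prop = 98·1.00522 + 4·0.0566667 = 98.7 ms.

98.7 ms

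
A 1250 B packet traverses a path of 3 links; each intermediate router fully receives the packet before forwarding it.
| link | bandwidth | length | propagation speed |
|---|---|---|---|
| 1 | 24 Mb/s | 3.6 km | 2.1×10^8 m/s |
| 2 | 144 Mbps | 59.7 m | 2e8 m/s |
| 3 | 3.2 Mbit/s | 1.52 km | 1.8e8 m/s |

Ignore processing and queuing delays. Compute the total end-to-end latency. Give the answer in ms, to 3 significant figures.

3.64 ms

L = 1250 × 8 = 10000 bits.
Transmission delays (L/R per hop): 0.416667, 0.0694444, 3.125 ms; sum = 3.61111 ms.
Propagation delays (d/s per hop): 0.0171429, 0.0002985, 0.00844444 ms; sum = 0.0258858 ms.
End-to-end = 3.64 ms.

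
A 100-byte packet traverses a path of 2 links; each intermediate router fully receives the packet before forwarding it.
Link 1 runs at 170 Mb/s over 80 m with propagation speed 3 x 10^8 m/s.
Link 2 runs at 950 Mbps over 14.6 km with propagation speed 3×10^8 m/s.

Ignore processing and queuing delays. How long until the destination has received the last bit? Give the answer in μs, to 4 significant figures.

54.48 μs

L = 100 × 8 = 800 bits.
Transmission delays (L/R per hop): 4.70588, 0.842105 μs; sum = 5.54799 μs.
Propagation delays (d/s per hop): 0.266667, 48.6667 μs; sum = 48.9333 μs.
End-to-end = 54.48 μs.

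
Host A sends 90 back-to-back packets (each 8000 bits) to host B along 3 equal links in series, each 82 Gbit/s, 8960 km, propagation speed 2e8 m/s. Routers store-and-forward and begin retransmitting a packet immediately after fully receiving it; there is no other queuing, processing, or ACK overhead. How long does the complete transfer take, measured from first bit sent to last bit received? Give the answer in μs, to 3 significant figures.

Per-hop transmission t_tx = L/R = 8000/82000000000 = 0.097561 μs.
Per-hop propagation t_prop = 8960000/200000000 = 44800 μs.
Pipeline fill: first packet needs 3·t_tx to clear all hops; remaining 89 packets each add one t_tx.
Total = (3+90-1)·t_tx + 3·t_prop = 92·0.097561 + 3·44800 = 134000 μs.

134000 μs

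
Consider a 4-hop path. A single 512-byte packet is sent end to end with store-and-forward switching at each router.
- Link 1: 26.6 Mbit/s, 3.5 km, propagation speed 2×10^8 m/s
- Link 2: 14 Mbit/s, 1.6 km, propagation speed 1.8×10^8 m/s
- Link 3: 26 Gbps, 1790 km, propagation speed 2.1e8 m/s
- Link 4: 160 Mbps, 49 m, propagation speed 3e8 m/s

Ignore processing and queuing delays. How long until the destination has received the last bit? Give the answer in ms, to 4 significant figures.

9.023 ms

L = 512 × 8 = 4096 bits.
Transmission delays (L/R per hop): 0.153985, 0.292571, 0.000157538, 0.0256 ms; sum = 0.472314 ms.
Propagation delays (d/s per hop): 0.0175, 0.00888889, 8.52381, 0.000163333 ms; sum = 8.55036 ms.
End-to-end = 9.023 ms.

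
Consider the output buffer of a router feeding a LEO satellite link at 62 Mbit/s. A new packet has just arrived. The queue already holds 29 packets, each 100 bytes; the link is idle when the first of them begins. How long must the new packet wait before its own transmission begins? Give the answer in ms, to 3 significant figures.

0.374 ms

Each queued packet: L/R = 800/62000000 = 0.0129032 ms.
29 queued → 0.374194 ms.
Queuing delay = 0.374 ms.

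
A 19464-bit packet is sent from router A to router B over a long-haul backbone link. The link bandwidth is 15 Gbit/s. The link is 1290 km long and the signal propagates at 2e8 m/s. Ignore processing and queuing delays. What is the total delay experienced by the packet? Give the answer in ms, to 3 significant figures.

Transmission delay = L/R = 19464 / 15000000000 = 0.0012976 ms.
Propagation delay = d/s = 1290000 m / 200000000 m/s = 6.45 ms.
Total = 6.45 ms.

6.45 ms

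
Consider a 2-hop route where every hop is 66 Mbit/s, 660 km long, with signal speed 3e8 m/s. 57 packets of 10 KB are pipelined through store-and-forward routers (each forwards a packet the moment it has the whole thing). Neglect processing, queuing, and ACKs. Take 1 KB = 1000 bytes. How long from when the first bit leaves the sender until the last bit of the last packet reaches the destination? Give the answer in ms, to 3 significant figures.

Per-hop transmission t_tx = L/R = 80000/66000000 = 1.21212 ms.
Per-hop propagation t_prop = 660000/300000000 = 2.2 ms.
Pipeline fill: first packet needs 2·t_tx to clear all hops; remaining 56 packets each add one t_tx.
Total = (2+57-1)·t_tx + 2·t_prop = 58·1.21212 + 2·2.2 = 74.7 ms.

74.7 ms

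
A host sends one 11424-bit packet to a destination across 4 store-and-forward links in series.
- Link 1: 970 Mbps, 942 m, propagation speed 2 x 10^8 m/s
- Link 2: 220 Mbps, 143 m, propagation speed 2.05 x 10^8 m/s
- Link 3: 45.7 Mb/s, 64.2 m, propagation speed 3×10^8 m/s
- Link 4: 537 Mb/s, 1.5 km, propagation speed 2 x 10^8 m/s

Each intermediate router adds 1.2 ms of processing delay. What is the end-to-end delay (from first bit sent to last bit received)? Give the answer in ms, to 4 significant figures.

3.948 ms

Transmission delays (L/R per hop): 0.0117773, 0.0519273, 0.249978, 0.0212737 ms; sum = 0.334956 ms.
Propagation delays (d/s per hop): 0.00471, 0.000697561, 0.000214, 0.0075 ms; sum = 0.0131216 ms.
Processing at 3 router(s): 3 × 1.2 ms = 3.6 ms.
End-to-end = 3.948 ms.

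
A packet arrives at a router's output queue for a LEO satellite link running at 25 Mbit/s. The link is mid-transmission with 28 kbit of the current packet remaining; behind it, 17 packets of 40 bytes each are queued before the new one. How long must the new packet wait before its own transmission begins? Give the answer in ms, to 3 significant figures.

1.34 ms

Each queued packet: L/R = 320/25000000 = 0.0128 ms.
17 queued → 0.2176 ms.
Plus remaining 28000 bits of current packet: 1.12 ms.
Queuing delay = 1.34 ms.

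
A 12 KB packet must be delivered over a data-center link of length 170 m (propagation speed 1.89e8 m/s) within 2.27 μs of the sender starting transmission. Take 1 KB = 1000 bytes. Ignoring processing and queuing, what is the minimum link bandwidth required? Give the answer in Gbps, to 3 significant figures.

L = 96000 bits.
Propagation delay = 170 / 189000000 = 0.899471 μs.
Transmission budget = 2.27 − 0.899471 = 1.37053 μs.
R ≥ L / t_tx = 96000 bits / 1.37053e-06 s = 70.0 Gbps.

70.0 Gbps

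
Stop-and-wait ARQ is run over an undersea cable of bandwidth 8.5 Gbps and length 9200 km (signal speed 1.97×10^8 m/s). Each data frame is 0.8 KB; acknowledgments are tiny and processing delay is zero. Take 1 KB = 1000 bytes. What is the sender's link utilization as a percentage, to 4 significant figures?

t_tx = L/R = 6400/8500000000 = 7.52941e-07 s.
t_prop = 9200000/197000000 = 0.0467005 s; RTT = 0.093401 s.
Cycle = t_tx + RTT = 0.0934018 s.
Utilization = t_tx / cycle = 7.52941e-07/0.0934018 = 0.0008061 %.

0.0008061 %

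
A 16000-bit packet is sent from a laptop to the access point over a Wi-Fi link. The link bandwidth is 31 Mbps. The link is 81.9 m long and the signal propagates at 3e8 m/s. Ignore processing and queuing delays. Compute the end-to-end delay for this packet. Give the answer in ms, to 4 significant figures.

Transmission delay = L/R = 16000 / 31000000 = 0.516129 ms.
Propagation delay = d/s = 81.9 m / 300000000 m/s = 0.000273 ms.
Total = 0.5164 ms.

0.5164 ms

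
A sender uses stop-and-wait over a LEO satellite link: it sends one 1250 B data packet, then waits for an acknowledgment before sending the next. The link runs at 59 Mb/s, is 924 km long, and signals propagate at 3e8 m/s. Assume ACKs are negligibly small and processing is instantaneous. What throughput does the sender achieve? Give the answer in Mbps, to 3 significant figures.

t_tx = L/R = 10000/59000000 = 0.000169492 s.
t_prop = 924000/300000000 = 0.00308 s; RTT = 0.00616 s.
Cycle = t_tx + RTT = 0.00632949 s.
Throughput = L / cycle = 10000 / 0.00632949 = 1.58 Mbps.

1.58 Mbps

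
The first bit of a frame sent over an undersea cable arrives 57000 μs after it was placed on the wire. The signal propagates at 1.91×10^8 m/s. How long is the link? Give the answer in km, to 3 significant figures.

d = s × t_prop = 191000000 × 0.057 = 10900 km.

10900 km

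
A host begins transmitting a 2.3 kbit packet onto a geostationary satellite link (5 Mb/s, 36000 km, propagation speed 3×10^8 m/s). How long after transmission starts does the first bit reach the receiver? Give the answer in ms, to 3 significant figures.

First bit experiences only propagation delay: d/s = 36000000/300000000 = 120 ms.

120 ms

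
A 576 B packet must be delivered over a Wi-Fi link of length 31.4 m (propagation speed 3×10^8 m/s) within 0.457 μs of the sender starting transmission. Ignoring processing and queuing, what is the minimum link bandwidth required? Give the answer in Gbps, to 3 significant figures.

L = 4608 bits.
Propagation delay = 31.4 / 300000000 = 0.104667 μs.
Transmission budget = 0.457 − 0.104667 = 0.352333 μs.
R ≥ L / t_tx = 4608 bits / 3.52333e-07 s = 13.1 Gbps.

13.1 Gbps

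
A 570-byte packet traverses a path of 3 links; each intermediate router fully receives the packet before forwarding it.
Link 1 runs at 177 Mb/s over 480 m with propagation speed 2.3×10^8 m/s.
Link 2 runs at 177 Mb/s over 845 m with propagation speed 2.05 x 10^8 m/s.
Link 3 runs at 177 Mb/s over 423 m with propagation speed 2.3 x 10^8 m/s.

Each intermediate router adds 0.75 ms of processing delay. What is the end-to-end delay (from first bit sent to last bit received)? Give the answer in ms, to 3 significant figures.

L = 570 × 8 = 4560 bits.
Transmission delay per hop = L/R = 4560/177000000 = 0.0257627 ms; 3 hops → 0.0772881 ms.
Propagation delays (d/s per hop): 0.00208696, 0.00412195, 0.00183913 ms; sum = 0.00804804 ms.
Processing at 2 router(s): 2 × 0.75 ms = 1.5 ms.
End-to-end = 1.59 ms.

1.59 ms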